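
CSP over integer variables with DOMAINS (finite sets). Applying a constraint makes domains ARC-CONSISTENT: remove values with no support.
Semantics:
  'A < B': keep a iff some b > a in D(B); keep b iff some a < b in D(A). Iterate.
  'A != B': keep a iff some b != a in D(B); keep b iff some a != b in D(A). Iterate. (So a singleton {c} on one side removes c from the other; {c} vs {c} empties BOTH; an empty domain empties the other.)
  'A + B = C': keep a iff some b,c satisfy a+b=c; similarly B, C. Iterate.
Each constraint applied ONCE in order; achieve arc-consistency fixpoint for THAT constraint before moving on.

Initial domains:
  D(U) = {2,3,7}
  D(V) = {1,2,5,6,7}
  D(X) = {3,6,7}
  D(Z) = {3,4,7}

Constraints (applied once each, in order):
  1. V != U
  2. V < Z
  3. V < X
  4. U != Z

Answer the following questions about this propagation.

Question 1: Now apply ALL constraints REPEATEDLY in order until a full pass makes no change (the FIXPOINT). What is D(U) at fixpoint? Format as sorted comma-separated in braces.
Answer: {2,3,7}

Derivation:
pass 0 (initial): D(U)={2,3,7}
pass 1: V {1,2,5,6,7}->{1,2,5,6}
pass 2: no change
Fixpoint after 2 passes: D(U) = {2,3,7}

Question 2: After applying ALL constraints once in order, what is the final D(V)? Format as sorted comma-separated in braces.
Answer: {1,2,5,6}

Derivation:
Constraint 1 (V != U) on D(V)={1,2,5,6,7} D(U)={2,3,7}: no change
Constraint 2 (V < Z) on D(V)={1,2,5,6,7} D(Z)={3,4,7}: V {1,2,5,6,7}->{1,2,5,6}
Constraint 3 (V < X) on D(V)={1,2,5,6} D(X)={3,6,7}: no change
Constraint 4 (U != Z) on D(U)={2,3,7} D(Z)={3,4,7}: no change
So after all 4 constraints: D(V) = {1,2,5,6}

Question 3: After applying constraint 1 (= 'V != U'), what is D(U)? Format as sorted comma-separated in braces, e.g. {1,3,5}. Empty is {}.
Constraint 1 (V != U) on D(V)={1,2,5,6,7} D(U)={2,3,7}: no change
So after constraint 1: D(U) = {2,3,7}

Answer: {2,3,7}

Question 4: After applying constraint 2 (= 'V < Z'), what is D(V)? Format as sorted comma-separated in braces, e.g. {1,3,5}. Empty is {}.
Constraint 1 (V != U) on D(V)={1,2,5,6,7} D(U)={2,3,7}: no change
Constraint 2 (V < Z) on D(V)={1,2,5,6,7} D(Z)={3,4,7}: V {1,2,5,6,7}->{1,2,5,6}
So after constraint 2: D(V) = {1,2,5,6}

Answer: {1,2,5,6}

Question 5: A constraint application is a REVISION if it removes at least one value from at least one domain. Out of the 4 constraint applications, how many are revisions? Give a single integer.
Constraint 1 (V != U) on D(V)={1,2,5,6,7} D(U)={2,3,7}: no change => not a revision
Constraint 2 (V < Z) on D(V)={1,2,5,6,7} D(Z)={3,4,7}: V {1,2,5,6,7}->{1,2,5,6} => REVISION
Constraint 3 (V < X) on D(V)={1,2,5,6} D(X)={3,6,7}: no change => not a revision
Constraint 4 (U != Z) on D(U)={2,3,7} D(Z)={3,4,7}: no change => not a revision
Total revisions = 1

Answer: 1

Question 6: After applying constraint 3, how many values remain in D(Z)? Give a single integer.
Constraint 1 (V != U) on D(V)={1,2,5,6,7} D(U)={2,3,7}: no change
Constraint 2 (V < Z) on D(V)={1,2,5,6,7} D(Z)={3,4,7}: V {1,2,5,6,7}->{1,2,5,6}
Constraint 3 (V < X) on D(V)={1,2,5,6} D(X)={3,6,7}: no change
So after constraint 3: D(Z)={3,4,7}, size = 3

Answer: 3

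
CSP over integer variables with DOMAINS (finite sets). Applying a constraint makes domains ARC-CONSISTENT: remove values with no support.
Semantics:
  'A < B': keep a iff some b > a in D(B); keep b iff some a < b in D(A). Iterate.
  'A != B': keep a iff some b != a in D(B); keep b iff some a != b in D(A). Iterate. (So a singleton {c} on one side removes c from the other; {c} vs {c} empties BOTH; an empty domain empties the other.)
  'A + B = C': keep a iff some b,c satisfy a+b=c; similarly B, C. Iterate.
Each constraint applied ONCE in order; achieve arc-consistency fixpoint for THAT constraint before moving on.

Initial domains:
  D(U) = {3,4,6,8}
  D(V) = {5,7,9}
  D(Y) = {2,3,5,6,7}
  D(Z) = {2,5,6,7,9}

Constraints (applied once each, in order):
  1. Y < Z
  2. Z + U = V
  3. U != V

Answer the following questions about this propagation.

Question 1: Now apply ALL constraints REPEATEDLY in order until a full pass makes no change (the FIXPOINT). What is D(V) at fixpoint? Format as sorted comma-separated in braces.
pass 0 (initial): D(V)={5,7,9}
pass 1: U {3,4,6,8}->{3,4}; V {5,7,9}->{9}; Z {2,5,6,7,9}->{5,6}
pass 2: Y {2,3,5,6,7}->{2,3,5}
pass 3: no change
Fixpoint after 3 passes: D(V) = {9}

Answer: {9}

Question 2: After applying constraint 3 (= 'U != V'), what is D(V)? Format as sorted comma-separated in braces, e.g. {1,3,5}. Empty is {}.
Answer: {9}

Derivation:
Constraint 1 (Y < Z) on D(Y)={2,3,5,6,7} D(Z)={2,5,6,7,9}: Z {2,5,6,7,9}->{5,6,7,9}
Constraint 2 (Z + U = V) on D(Z)={5,6,7,9} D(U)={3,4,6,8} D(V)={5,7,9}: Z {5,6,7,9}->{5,6}; U {3,4,6,8}->{3,4}; V {5,7,9}->{9}
Constraint 3 (U != V) on D(U)={3,4} D(V)={9}: no change
So after constraint 3: D(V) = {9}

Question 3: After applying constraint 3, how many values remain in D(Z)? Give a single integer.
Answer: 2

Derivation:
Constraint 1 (Y < Z) on D(Y)={2,3,5,6,7} D(Z)={2,5,6,7,9}: Z {2,5,6,7,9}->{5,6,7,9}
Constraint 2 (Z + U = V) on D(Z)={5,6,7,9} D(U)={3,4,6,8} D(V)={5,7,9}: Z {5,6,7,9}->{5,6}; U {3,4,6,8}->{3,4}; V {5,7,9}->{9}
Constraint 3 (U != V) on D(U)={3,4} D(V)={9}: no change
So after constraint 3: D(Z)={5,6}, size = 2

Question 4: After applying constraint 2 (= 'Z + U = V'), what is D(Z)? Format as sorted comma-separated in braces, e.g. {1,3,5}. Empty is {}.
Constraint 1 (Y < Z) on D(Y)={2,3,5,6,7} D(Z)={2,5,6,7,9}: Z {2,5,6,7,9}->{5,6,7,9}
Constraint 2 (Z + U = V) on D(Z)={5,6,7,9} D(U)={3,4,6,8} D(V)={5,7,9}: Z {5,6,7,9}->{5,6}; U {3,4,6,8}->{3,4}; V {5,7,9}->{9}
So after constraint 2: D(Z) = {5,6}

Answer: {5,6}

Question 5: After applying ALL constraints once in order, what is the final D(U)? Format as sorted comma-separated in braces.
Constraint 1 (Y < Z) on D(Y)={2,3,5,6,7} D(Z)={2,5,6,7,9}: Z {2,5,6,7,9}->{5,6,7,9}
Constraint 2 (Z + U = V) on D(Z)={5,6,7,9} D(U)={3,4,6,8} D(V)={5,7,9}: Z {5,6,7,9}->{5,6}; U {3,4,6,8}->{3,4}; V {5,7,9}->{9}
Constraint 3 (U != V) on D(U)={3,4} D(V)={9}: no change
So after all 3 constraints: D(U) = {3,4}

Answer: {3,4}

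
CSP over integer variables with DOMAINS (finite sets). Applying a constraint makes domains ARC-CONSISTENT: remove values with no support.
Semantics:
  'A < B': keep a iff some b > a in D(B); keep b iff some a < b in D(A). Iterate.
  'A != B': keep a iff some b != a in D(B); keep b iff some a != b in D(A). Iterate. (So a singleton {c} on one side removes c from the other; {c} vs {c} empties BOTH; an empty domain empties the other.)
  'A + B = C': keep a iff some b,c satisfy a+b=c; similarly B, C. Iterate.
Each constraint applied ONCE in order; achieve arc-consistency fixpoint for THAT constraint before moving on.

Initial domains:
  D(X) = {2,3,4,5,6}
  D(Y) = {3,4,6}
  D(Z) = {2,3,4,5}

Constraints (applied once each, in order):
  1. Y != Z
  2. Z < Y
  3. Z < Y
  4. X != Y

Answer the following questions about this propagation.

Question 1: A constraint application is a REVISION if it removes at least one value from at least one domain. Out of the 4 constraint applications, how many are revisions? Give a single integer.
Constraint 1 (Y != Z) on D(Y)={3,4,6} D(Z)={2,3,4,5}: no change => not a revision
Constraint 2 (Z < Y) on D(Z)={2,3,4,5} D(Y)={3,4,6}: no change => not a revision
Constraint 3 (Z < Y) on D(Z)={2,3,4,5} D(Y)={3,4,6}: no change => not a revision
Constraint 4 (X != Y) on D(X)={2,3,4,5,6} D(Y)={3,4,6}: no change => not a revision
Total revisions = 0

Answer: 0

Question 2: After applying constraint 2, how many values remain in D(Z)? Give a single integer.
Answer: 4

Derivation:
Constraint 1 (Y != Z) on D(Y)={3,4,6} D(Z)={2,3,4,5}: no change
Constraint 2 (Z < Y) on D(Z)={2,3,4,5} D(Y)={3,4,6}: no change
So after constraint 2: D(Z)={2,3,4,5}, size = 4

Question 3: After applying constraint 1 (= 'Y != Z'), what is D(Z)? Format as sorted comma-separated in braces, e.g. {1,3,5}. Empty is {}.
Answer: {2,3,4,5}

Derivation:
Constraint 1 (Y != Z) on D(Y)={3,4,6} D(Z)={2,3,4,5}: no change
So after constraint 1: D(Z) = {2,3,4,5}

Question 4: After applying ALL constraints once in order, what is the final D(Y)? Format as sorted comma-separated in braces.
Constraint 1 (Y != Z) on D(Y)={3,4,6} D(Z)={2,3,4,5}: no change
Constraint 2 (Z < Y) on D(Z)={2,3,4,5} D(Y)={3,4,6}: no change
Constraint 3 (Z < Y) on D(Z)={2,3,4,5} D(Y)={3,4,6}: no change
Constraint 4 (X != Y) on D(X)={2,3,4,5,6} D(Y)={3,4,6}: no change
So after all 4 constraints: D(Y) = {3,4,6}

Answer: {3,4,6}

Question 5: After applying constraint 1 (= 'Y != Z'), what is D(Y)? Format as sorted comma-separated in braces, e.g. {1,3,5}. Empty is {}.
Constraint 1 (Y != Z) on D(Y)={3,4,6} D(Z)={2,3,4,5}: no change
So after constraint 1: D(Y) = {3,4,6}

Answer: {3,4,6}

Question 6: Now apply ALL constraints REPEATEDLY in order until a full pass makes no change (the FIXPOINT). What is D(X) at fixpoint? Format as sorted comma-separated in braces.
pass 0 (initial): D(X)={2,3,4,5,6}
pass 1: no change
Fixpoint after 1 passes: D(X) = {2,3,4,5,6}

Answer: {2,3,4,5,6}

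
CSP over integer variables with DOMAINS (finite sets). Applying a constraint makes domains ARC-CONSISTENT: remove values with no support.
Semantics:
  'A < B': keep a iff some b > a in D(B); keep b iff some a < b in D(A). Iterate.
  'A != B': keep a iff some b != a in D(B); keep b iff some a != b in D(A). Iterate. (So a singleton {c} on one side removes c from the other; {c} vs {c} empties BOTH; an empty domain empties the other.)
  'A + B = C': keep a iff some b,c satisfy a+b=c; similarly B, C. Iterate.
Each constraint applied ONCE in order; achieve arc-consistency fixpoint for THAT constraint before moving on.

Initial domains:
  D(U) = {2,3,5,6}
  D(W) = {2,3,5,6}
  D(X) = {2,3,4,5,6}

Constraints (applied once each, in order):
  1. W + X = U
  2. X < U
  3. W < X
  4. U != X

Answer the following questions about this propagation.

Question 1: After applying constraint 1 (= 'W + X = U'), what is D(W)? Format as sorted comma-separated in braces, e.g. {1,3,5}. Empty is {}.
Constraint 1 (W + X = U) on D(W)={2,3,5,6} D(X)={2,3,4,5,6} D(U)={2,3,5,6}: W {2,3,5,6}->{2,3}; X {2,3,4,5,6}->{2,3,4}; U {2,3,5,6}->{5,6}
So after constraint 1: D(W) = {2,3}

Answer: {2,3}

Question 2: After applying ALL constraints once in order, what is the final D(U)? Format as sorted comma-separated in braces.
Answer: {5,6}

Derivation:
Constraint 1 (W + X = U) on D(W)={2,3,5,6} D(X)={2,3,4,5,6} D(U)={2,3,5,6}: W {2,3,5,6}->{2,3}; X {2,3,4,5,6}->{2,3,4}; U {2,3,5,6}->{5,6}
Constraint 2 (X < U) on D(X)={2,3,4} D(U)={5,6}: no change
Constraint 3 (W < X) on D(W)={2,3} D(X)={2,3,4}: X {2,3,4}->{3,4}
Constraint 4 (U != X) on D(U)={5,6} D(X)={3,4}: no change
So after all 4 constraints: D(U) = {5,6}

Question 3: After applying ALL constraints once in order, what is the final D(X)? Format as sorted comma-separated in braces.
Answer: {3,4}

Derivation:
Constraint 1 (W + X = U) on D(W)={2,3,5,6} D(X)={2,3,4,5,6} D(U)={2,3,5,6}: W {2,3,5,6}->{2,3}; X {2,3,4,5,6}->{2,3,4}; U {2,3,5,6}->{5,6}
Constraint 2 (X < U) on D(X)={2,3,4} D(U)={5,6}: no change
Constraint 3 (W < X) on D(W)={2,3} D(X)={2,3,4}: X {2,3,4}->{3,4}
Constraint 4 (U != X) on D(U)={5,6} D(X)={3,4}: no change
So after all 4 constraints: D(X) = {3,4}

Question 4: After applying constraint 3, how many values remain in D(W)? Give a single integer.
Answer: 2

Derivation:
Constraint 1 (W + X = U) on D(W)={2,3,5,6} D(X)={2,3,4,5,6} D(U)={2,3,5,6}: W {2,3,5,6}->{2,3}; X {2,3,4,5,6}->{2,3,4}; U {2,3,5,6}->{5,6}
Constraint 2 (X < U) on D(X)={2,3,4} D(U)={5,6}: no change
Constraint 3 (W < X) on D(W)={2,3} D(X)={2,3,4}: X {2,3,4}->{3,4}
So after constraint 3: D(W)={2,3}, size = 2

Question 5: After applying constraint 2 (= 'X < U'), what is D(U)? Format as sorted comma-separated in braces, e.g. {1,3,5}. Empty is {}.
Constraint 1 (W + X = U) on D(W)={2,3,5,6} D(X)={2,3,4,5,6} D(U)={2,3,5,6}: W {2,3,5,6}->{2,3}; X {2,3,4,5,6}->{2,3,4}; U {2,3,5,6}->{5,6}
Constraint 2 (X < U) on D(X)={2,3,4} D(U)={5,6}: no change
So after constraint 2: D(U) = {5,6}

Answer: {5,6}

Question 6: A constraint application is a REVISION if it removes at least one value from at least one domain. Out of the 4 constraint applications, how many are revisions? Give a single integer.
Answer: 2

Derivation:
Constraint 1 (W + X = U) on D(W)={2,3,5,6} D(X)={2,3,4,5,6} D(U)={2,3,5,6}: W {2,3,5,6}->{2,3}; X {2,3,4,5,6}->{2,3,4}; U {2,3,5,6}->{5,6} => REVISION
Constraint 2 (X < U) on D(X)={2,3,4} D(U)={5,6}: no change => not a revision
Constraint 3 (W < X) on D(W)={2,3} D(X)={2,3,4}: X {2,3,4}->{3,4} => REVISION
Constraint 4 (U != X) on D(U)={5,6} D(X)={3,4}: no change => not a revision
Total revisions = 2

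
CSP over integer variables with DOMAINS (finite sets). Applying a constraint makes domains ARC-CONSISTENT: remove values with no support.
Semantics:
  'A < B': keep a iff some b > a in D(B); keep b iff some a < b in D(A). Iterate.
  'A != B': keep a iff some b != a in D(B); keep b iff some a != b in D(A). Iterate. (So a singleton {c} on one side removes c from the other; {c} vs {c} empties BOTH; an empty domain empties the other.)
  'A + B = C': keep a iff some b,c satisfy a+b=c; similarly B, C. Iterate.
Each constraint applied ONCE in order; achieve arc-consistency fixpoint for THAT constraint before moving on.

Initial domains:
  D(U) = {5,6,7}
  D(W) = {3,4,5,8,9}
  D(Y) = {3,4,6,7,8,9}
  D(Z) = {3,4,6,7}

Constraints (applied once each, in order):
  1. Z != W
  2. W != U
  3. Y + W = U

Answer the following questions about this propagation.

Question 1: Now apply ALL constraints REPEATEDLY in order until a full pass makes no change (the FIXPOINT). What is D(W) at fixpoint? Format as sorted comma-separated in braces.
pass 0 (initial): D(W)={3,4,5,8,9}
pass 1: U {5,6,7}->{6,7}; W {3,4,5,8,9}->{3,4}; Y {3,4,6,7,8,9}->{3,4}
pass 2: no change
Fixpoint after 2 passes: D(W) = {3,4}

Answer: {3,4}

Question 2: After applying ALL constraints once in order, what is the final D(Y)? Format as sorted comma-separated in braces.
Answer: {3,4}

Derivation:
Constraint 1 (Z != W) on D(Z)={3,4,6,7} D(W)={3,4,5,8,9}: no change
Constraint 2 (W != U) on D(W)={3,4,5,8,9} D(U)={5,6,7}: no change
Constraint 3 (Y + W = U) on D(Y)={3,4,6,7,8,9} D(W)={3,4,5,8,9} D(U)={5,6,7}: Y {3,4,6,7,8,9}->{3,4}; W {3,4,5,8,9}->{3,4}; U {5,6,7}->{6,7}
So after all 3 constraints: D(Y) = {3,4}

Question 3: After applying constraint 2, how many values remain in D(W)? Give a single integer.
Answer: 5

Derivation:
Constraint 1 (Z != W) on D(Z)={3,4,6,7} D(W)={3,4,5,8,9}: no change
Constraint 2 (W != U) on D(W)={3,4,5,8,9} D(U)={5,6,7}: no change
So after constraint 2: D(W)={3,4,5,8,9}, size = 5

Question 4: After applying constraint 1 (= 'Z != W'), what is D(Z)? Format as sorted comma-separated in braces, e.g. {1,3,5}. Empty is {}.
Answer: {3,4,6,7}

Derivation:
Constraint 1 (Z != W) on D(Z)={3,4,6,7} D(W)={3,4,5,8,9}: no change
So after constraint 1: D(Z) = {3,4,6,7}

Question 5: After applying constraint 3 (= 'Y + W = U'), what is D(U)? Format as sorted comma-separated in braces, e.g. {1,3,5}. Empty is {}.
Answer: {6,7}

Derivation:
Constraint 1 (Z != W) on D(Z)={3,4,6,7} D(W)={3,4,5,8,9}: no change
Constraint 2 (W != U) on D(W)={3,4,5,8,9} D(U)={5,6,7}: no change
Constraint 3 (Y + W = U) on D(Y)={3,4,6,7,8,9} D(W)={3,4,5,8,9} D(U)={5,6,7}: Y {3,4,6,7,8,9}->{3,4}; W {3,4,5,8,9}->{3,4}; U {5,6,7}->{6,7}
So after constraint 3: D(U) = {6,7}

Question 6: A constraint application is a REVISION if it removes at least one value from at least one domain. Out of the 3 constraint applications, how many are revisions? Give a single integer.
Constraint 1 (Z != W) on D(Z)={3,4,6,7} D(W)={3,4,5,8,9}: no change => not a revision
Constraint 2 (W != U) on D(W)={3,4,5,8,9} D(U)={5,6,7}: no change => not a revision
Constraint 3 (Y + W = U) on D(Y)={3,4,6,7,8,9} D(W)={3,4,5,8,9} D(U)={5,6,7}: Y {3,4,6,7,8,9}->{3,4}; W {3,4,5,8,9}->{3,4}; U {5,6,7}->{6,7} => REVISION
Total revisions = 1

Answer: 1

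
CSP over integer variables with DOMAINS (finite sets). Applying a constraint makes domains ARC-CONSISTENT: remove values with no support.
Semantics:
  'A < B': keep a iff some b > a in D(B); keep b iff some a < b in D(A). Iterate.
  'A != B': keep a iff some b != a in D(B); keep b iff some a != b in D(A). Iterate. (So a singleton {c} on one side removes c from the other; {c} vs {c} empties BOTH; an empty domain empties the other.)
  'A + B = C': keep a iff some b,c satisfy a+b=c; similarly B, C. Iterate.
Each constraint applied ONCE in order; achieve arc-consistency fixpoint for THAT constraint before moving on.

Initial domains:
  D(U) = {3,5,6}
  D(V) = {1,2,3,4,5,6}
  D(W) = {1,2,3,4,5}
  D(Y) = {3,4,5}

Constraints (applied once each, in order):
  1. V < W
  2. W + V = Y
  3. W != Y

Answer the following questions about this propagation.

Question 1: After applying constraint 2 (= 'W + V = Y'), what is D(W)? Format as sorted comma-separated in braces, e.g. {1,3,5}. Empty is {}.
Answer: {2,3,4}

Derivation:
Constraint 1 (V < W) on D(V)={1,2,3,4,5,6} D(W)={1,2,3,4,5}: V {1,2,3,4,5,6}->{1,2,3,4}; W {1,2,3,4,5}->{2,3,4,5}
Constraint 2 (W + V = Y) on D(W)={2,3,4,5} D(V)={1,2,3,4} D(Y)={3,4,5}: W {2,3,4,5}->{2,3,4}; V {1,2,3,4}->{1,2,3}
So after constraint 2: D(W) = {2,3,4}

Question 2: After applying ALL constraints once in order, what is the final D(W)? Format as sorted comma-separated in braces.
Constraint 1 (V < W) on D(V)={1,2,3,4,5,6} D(W)={1,2,3,4,5}: V {1,2,3,4,5,6}->{1,2,3,4}; W {1,2,3,4,5}->{2,3,4,5}
Constraint 2 (W + V = Y) on D(W)={2,3,4,5} D(V)={1,2,3,4} D(Y)={3,4,5}: W {2,3,4,5}->{2,3,4}; V {1,2,3,4}->{1,2,3}
Constraint 3 (W != Y) on D(W)={2,3,4} D(Y)={3,4,5}: no change
So after all 3 constraints: D(W) = {2,3,4}

Answer: {2,3,4}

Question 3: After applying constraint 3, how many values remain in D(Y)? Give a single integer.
Constraint 1 (V < W) on D(V)={1,2,3,4,5,6} D(W)={1,2,3,4,5}: V {1,2,3,4,5,6}->{1,2,3,4}; W {1,2,3,4,5}->{2,3,4,5}
Constraint 2 (W + V = Y) on D(W)={2,3,4,5} D(V)={1,2,3,4} D(Y)={3,4,5}: W {2,3,4,5}->{2,3,4}; V {1,2,3,4}->{1,2,3}
Constraint 3 (W != Y) on D(W)={2,3,4} D(Y)={3,4,5}: no change
So after constraint 3: D(Y)={3,4,5}, size = 3

Answer: 3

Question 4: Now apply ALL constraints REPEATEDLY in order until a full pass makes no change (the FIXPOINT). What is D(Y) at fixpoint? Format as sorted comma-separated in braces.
Answer: {3,4,5}

Derivation:
pass 0 (initial): D(Y)={3,4,5}
pass 1: V {1,2,3,4,5,6}->{1,2,3}; W {1,2,3,4,5}->{2,3,4}
pass 2: no change
Fixpoint after 2 passes: D(Y) = {3,4,5}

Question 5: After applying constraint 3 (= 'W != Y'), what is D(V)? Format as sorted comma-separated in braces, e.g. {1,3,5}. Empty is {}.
Answer: {1,2,3}

Derivation:
Constraint 1 (V < W) on D(V)={1,2,3,4,5,6} D(W)={1,2,3,4,5}: V {1,2,3,4,5,6}->{1,2,3,4}; W {1,2,3,4,5}->{2,3,4,5}
Constraint 2 (W + V = Y) on D(W)={2,3,4,5} D(V)={1,2,3,4} D(Y)={3,4,5}: W {2,3,4,5}->{2,3,4}; V {1,2,3,4}->{1,2,3}
Constraint 3 (W != Y) on D(W)={2,3,4} D(Y)={3,4,5}: no change
So after constraint 3: D(V) = {1,2,3}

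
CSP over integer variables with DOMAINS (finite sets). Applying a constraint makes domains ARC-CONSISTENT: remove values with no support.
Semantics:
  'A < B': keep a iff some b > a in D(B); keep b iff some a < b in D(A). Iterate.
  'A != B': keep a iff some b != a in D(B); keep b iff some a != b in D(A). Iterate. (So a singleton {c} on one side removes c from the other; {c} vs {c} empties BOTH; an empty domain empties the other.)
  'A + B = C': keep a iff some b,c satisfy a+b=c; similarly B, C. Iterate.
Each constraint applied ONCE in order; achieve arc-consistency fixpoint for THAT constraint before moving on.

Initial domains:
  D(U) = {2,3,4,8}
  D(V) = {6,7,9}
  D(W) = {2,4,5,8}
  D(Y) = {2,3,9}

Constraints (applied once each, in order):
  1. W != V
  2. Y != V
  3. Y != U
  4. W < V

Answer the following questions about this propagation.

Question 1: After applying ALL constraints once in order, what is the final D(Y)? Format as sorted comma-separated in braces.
Answer: {2,3,9}

Derivation:
Constraint 1 (W != V) on D(W)={2,4,5,8} D(V)={6,7,9}: no change
Constraint 2 (Y != V) on D(Y)={2,3,9} D(V)={6,7,9}: no change
Constraint 3 (Y != U) on D(Y)={2,3,9} D(U)={2,3,4,8}: no change
Constraint 4 (W < V) on D(W)={2,4,5,8} D(V)={6,7,9}: no change
So after all 4 constraints: D(Y) = {2,3,9}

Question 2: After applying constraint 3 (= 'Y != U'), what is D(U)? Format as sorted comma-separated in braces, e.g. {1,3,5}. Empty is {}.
Constraint 1 (W != V) on D(W)={2,4,5,8} D(V)={6,7,9}: no change
Constraint 2 (Y != V) on D(Y)={2,3,9} D(V)={6,7,9}: no change
Constraint 3 (Y != U) on D(Y)={2,3,9} D(U)={2,3,4,8}: no change
So after constraint 3: D(U) = {2,3,4,8}

Answer: {2,3,4,8}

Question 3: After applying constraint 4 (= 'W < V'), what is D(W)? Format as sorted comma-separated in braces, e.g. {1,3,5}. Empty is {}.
Constraint 1 (W != V) on D(W)={2,4,5,8} D(V)={6,7,9}: no change
Constraint 2 (Y != V) on D(Y)={2,3,9} D(V)={6,7,9}: no change
Constraint 3 (Y != U) on D(Y)={2,3,9} D(U)={2,3,4,8}: no change
Constraint 4 (W < V) on D(W)={2,4,5,8} D(V)={6,7,9}: no change
So after constraint 4: D(W) = {2,4,5,8}

Answer: {2,4,5,8}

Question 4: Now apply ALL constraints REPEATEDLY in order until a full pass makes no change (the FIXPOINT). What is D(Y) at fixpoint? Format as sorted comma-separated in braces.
pass 0 (initial): D(Y)={2,3,9}
pass 1: no change
Fixpoint after 1 passes: D(Y) = {2,3,9}

Answer: {2,3,9}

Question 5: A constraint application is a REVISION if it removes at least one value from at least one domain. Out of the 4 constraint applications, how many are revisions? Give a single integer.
Answer: 0

Derivation:
Constraint 1 (W != V) on D(W)={2,4,5,8} D(V)={6,7,9}: no change => not a revision
Constraint 2 (Y != V) on D(Y)={2,3,9} D(V)={6,7,9}: no change => not a revision
Constraint 3 (Y != U) on D(Y)={2,3,9} D(U)={2,3,4,8}: no change => not a revision
Constraint 4 (W < V) on D(W)={2,4,5,8} D(V)={6,7,9}: no change => not a revision
Total revisions = 0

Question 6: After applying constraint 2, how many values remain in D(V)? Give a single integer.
Constraint 1 (W != V) on D(W)={2,4,5,8} D(V)={6,7,9}: no change
Constraint 2 (Y != V) on D(Y)={2,3,9} D(V)={6,7,9}: no change
So after constraint 2: D(V)={6,7,9}, size = 3

Answer: 3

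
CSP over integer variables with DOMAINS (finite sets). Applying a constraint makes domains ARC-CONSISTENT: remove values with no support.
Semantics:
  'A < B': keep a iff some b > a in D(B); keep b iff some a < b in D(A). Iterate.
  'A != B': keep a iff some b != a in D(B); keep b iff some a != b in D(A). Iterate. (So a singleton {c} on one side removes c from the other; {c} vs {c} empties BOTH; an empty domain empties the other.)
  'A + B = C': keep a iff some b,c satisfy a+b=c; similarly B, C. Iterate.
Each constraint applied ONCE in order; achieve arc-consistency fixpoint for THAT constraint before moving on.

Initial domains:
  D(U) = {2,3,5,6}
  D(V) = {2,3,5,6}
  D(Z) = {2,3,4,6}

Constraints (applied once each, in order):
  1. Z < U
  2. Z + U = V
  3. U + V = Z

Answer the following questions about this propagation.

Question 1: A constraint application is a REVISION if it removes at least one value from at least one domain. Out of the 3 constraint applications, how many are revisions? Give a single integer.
Constraint 1 (Z < U) on D(Z)={2,3,4,6} D(U)={2,3,5,6}: Z {2,3,4,6}->{2,3,4}; U {2,3,5,6}->{3,5,6} => REVISION
Constraint 2 (Z + U = V) on D(Z)={2,3,4} D(U)={3,5,6} D(V)={2,3,5,6}: Z {2,3,4}->{2,3}; U {3,5,6}->{3}; V {2,3,5,6}->{5,6} => REVISION
Constraint 3 (U + V = Z) on D(U)={3} D(V)={5,6} D(Z)={2,3}: U {3}->{}; V {5,6}->{}; Z {2,3}->{} => REVISION
Total revisions = 3

Answer: 3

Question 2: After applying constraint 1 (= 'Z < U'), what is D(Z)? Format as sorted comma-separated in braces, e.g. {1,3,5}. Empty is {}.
Answer: {2,3,4}

Derivation:
Constraint 1 (Z < U) on D(Z)={2,3,4,6} D(U)={2,3,5,6}: Z {2,3,4,6}->{2,3,4}; U {2,3,5,6}->{3,5,6}
So after constraint 1: D(Z) = {2,3,4}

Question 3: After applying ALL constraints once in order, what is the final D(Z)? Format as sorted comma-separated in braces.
Answer: {}

Derivation:
Constraint 1 (Z < U) on D(Z)={2,3,4,6} D(U)={2,3,5,6}: Z {2,3,4,6}->{2,3,4}; U {2,3,5,6}->{3,5,6}
Constraint 2 (Z + U = V) on D(Z)={2,3,4} D(U)={3,5,6} D(V)={2,3,5,6}: Z {2,3,4}->{2,3}; U {3,5,6}->{3}; V {2,3,5,6}->{5,6}
Constraint 3 (U + V = Z) on D(U)={3} D(V)={5,6} D(Z)={2,3}: U {3}->{}; V {5,6}->{}; Z {2,3}->{}
So after all 3 constraints: D(Z) = {}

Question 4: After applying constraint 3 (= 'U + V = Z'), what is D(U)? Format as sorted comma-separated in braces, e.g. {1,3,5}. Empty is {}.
Answer: {}

Derivation:
Constraint 1 (Z < U) on D(Z)={2,3,4,6} D(U)={2,3,5,6}: Z {2,3,4,6}->{2,3,4}; U {2,3,5,6}->{3,5,6}
Constraint 2 (Z + U = V) on D(Z)={2,3,4} D(U)={3,5,6} D(V)={2,3,5,6}: Z {2,3,4}->{2,3}; U {3,5,6}->{3}; V {2,3,5,6}->{5,6}
Constraint 3 (U + V = Z) on D(U)={3} D(V)={5,6} D(Z)={2,3}: U {3}->{}; V {5,6}->{}; Z {2,3}->{}
So after constraint 3: D(U) = {}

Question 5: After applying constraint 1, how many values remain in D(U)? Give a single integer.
Answer: 3

Derivation:
Constraint 1 (Z < U) on D(Z)={2,3,4,6} D(U)={2,3,5,6}: Z {2,3,4,6}->{2,3,4}; U {2,3,5,6}->{3,5,6}
So after constraint 1: D(U)={3,5,6}, size = 3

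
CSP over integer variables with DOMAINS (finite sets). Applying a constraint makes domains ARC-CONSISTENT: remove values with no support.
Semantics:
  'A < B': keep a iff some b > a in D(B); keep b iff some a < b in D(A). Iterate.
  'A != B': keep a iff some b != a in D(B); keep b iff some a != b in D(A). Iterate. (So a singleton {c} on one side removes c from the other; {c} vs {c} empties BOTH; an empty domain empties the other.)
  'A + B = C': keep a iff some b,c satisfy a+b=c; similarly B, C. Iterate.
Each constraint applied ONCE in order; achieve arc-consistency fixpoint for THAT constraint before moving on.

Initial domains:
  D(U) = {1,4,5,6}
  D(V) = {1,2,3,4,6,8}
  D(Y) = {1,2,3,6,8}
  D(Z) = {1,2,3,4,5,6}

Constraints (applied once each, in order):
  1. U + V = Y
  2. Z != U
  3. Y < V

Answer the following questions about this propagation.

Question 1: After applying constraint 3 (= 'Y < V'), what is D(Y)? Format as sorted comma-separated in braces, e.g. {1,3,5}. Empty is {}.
Answer: {2,3}

Derivation:
Constraint 1 (U + V = Y) on D(U)={1,4,5,6} D(V)={1,2,3,4,6,8} D(Y)={1,2,3,6,8}: V {1,2,3,4,6,8}->{1,2,3,4}; Y {1,2,3,6,8}->{2,3,6,8}
Constraint 2 (Z != U) on D(Z)={1,2,3,4,5,6} D(U)={1,4,5,6}: no change
Constraint 3 (Y < V) on D(Y)={2,3,6,8} D(V)={1,2,3,4}: Y {2,3,6,8}->{2,3}; V {1,2,3,4}->{3,4}
So after constraint 3: D(Y) = {2,3}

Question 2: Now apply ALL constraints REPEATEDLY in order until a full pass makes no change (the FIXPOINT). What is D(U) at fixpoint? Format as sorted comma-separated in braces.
pass 0 (initial): D(U)={1,4,5,6}
pass 1: V {1,2,3,4,6,8}->{3,4}; Y {1,2,3,6,8}->{2,3}
pass 2: U {1,4,5,6}->{}; V {3,4}->{}; Y {2,3}->{}; Z {1,2,3,4,5,6}->{}
pass 3: no change
Fixpoint after 3 passes: D(U) = {}

Answer: {}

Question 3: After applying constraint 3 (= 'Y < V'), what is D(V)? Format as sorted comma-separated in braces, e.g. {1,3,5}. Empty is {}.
Constraint 1 (U + V = Y) on D(U)={1,4,5,6} D(V)={1,2,3,4,6,8} D(Y)={1,2,3,6,8}: V {1,2,3,4,6,8}->{1,2,3,4}; Y {1,2,3,6,8}->{2,3,6,8}
Constraint 2 (Z != U) on D(Z)={1,2,3,4,5,6} D(U)={1,4,5,6}: no change
Constraint 3 (Y < V) on D(Y)={2,3,6,8} D(V)={1,2,3,4}: Y {2,3,6,8}->{2,3}; V {1,2,3,4}->{3,4}
So after constraint 3: D(V) = {3,4}

Answer: {3,4}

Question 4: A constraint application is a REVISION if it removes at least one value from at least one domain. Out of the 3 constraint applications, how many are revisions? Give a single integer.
Answer: 2

Derivation:
Constraint 1 (U + V = Y) on D(U)={1,4,5,6} D(V)={1,2,3,4,6,8} D(Y)={1,2,3,6,8}: V {1,2,3,4,6,8}->{1,2,3,4}; Y {1,2,3,6,8}->{2,3,6,8} => REVISION
Constraint 2 (Z != U) on D(Z)={1,2,3,4,5,6} D(U)={1,4,5,6}: no change => not a revision
Constraint 3 (Y < V) on D(Y)={2,3,6,8} D(V)={1,2,3,4}: Y {2,3,6,8}->{2,3}; V {1,2,3,4}->{3,4} => REVISION
Total revisions = 2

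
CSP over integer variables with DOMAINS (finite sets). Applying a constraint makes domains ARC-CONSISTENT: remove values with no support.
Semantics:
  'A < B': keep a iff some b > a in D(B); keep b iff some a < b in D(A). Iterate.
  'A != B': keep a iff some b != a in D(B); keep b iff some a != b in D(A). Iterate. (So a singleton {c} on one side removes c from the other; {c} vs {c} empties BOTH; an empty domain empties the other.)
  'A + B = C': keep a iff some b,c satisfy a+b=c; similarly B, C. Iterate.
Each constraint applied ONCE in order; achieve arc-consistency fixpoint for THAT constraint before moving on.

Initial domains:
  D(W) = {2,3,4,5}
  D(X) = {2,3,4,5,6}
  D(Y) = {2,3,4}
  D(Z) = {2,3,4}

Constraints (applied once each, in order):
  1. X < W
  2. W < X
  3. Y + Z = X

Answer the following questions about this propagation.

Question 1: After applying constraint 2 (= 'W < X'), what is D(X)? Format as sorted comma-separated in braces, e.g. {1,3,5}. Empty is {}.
Answer: {4}

Derivation:
Constraint 1 (X < W) on D(X)={2,3,4,5,6} D(W)={2,3,4,5}: X {2,3,4,5,6}->{2,3,4}; W {2,3,4,5}->{3,4,5}
Constraint 2 (W < X) on D(W)={3,4,5} D(X)={2,3,4}: W {3,4,5}->{3}; X {2,3,4}->{4}
So after constraint 2: D(X) = {4}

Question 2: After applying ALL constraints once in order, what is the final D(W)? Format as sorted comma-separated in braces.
Answer: {3}

Derivation:
Constraint 1 (X < W) on D(X)={2,3,4,5,6} D(W)={2,3,4,5}: X {2,3,4,5,6}->{2,3,4}; W {2,3,4,5}->{3,4,5}
Constraint 2 (W < X) on D(W)={3,4,5} D(X)={2,3,4}: W {3,4,5}->{3}; X {2,3,4}->{4}
Constraint 3 (Y + Z = X) on D(Y)={2,3,4} D(Z)={2,3,4} D(X)={4}: Y {2,3,4}->{2}; Z {2,3,4}->{2}
So after all 3 constraints: D(W) = {3}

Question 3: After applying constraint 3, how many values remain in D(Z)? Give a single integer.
Answer: 1

Derivation:
Constraint 1 (X < W) on D(X)={2,3,4,5,6} D(W)={2,3,4,5}: X {2,3,4,5,6}->{2,3,4}; W {2,3,4,5}->{3,4,5}
Constraint 2 (W < X) on D(W)={3,4,5} D(X)={2,3,4}: W {3,4,5}->{3}; X {2,3,4}->{4}
Constraint 3 (Y + Z = X) on D(Y)={2,3,4} D(Z)={2,3,4} D(X)={4}: Y {2,3,4}->{2}; Z {2,3,4}->{2}
So after constraint 3: D(Z)={2}, size = 1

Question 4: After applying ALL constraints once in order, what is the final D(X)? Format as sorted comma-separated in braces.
Constraint 1 (X < W) on D(X)={2,3,4,5,6} D(W)={2,3,4,5}: X {2,3,4,5,6}->{2,3,4}; W {2,3,4,5}->{3,4,5}
Constraint 2 (W < X) on D(W)={3,4,5} D(X)={2,3,4}: W {3,4,5}->{3}; X {2,3,4}->{4}
Constraint 3 (Y + Z = X) on D(Y)={2,3,4} D(Z)={2,3,4} D(X)={4}: Y {2,3,4}->{2}; Z {2,3,4}->{2}
So after all 3 constraints: D(X) = {4}

Answer: {4}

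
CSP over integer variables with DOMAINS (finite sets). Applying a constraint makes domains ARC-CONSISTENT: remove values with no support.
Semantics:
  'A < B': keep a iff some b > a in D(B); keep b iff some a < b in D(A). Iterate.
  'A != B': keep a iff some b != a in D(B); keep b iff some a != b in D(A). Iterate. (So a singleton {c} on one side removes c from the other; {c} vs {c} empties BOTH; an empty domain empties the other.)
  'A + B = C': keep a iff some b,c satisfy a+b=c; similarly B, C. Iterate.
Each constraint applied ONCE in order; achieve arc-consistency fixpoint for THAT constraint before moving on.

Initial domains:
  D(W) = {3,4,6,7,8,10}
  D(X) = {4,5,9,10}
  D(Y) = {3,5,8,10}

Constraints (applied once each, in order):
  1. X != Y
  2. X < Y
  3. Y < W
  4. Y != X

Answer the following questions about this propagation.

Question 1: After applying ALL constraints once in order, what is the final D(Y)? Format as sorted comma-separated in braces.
Constraint 1 (X != Y) on D(X)={4,5,9,10} D(Y)={3,5,8,10}: no change
Constraint 2 (X < Y) on D(X)={4,5,9,10} D(Y)={3,5,8,10}: X {4,5,9,10}->{4,5,9}; Y {3,5,8,10}->{5,8,10}
Constraint 3 (Y < W) on D(Y)={5,8,10} D(W)={3,4,6,7,8,10}: Y {5,8,10}->{5,8}; W {3,4,6,7,8,10}->{6,7,8,10}
Constraint 4 (Y != X) on D(Y)={5,8} D(X)={4,5,9}: no change
So after all 4 constraints: D(Y) = {5,8}

Answer: {5,8}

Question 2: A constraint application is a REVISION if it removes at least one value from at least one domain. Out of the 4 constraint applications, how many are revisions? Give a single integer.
Answer: 2

Derivation:
Constraint 1 (X != Y) on D(X)={4,5,9,10} D(Y)={3,5,8,10}: no change => not a revision
Constraint 2 (X < Y) on D(X)={4,5,9,10} D(Y)={3,5,8,10}: X {4,5,9,10}->{4,5,9}; Y {3,5,8,10}->{5,8,10} => REVISION
Constraint 3 (Y < W) on D(Y)={5,8,10} D(W)={3,4,6,7,8,10}: Y {5,8,10}->{5,8}; W {3,4,6,7,8,10}->{6,7,8,10} => REVISION
Constraint 4 (Y != X) on D(Y)={5,8} D(X)={4,5,9}: no change => not a revision
Total revisions = 2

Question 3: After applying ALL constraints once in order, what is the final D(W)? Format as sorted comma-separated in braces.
Answer: {6,7,8,10}

Derivation:
Constraint 1 (X != Y) on D(X)={4,5,9,10} D(Y)={3,5,8,10}: no change
Constraint 2 (X < Y) on D(X)={4,5,9,10} D(Y)={3,5,8,10}: X {4,5,9,10}->{4,5,9}; Y {3,5,8,10}->{5,8,10}
Constraint 3 (Y < W) on D(Y)={5,8,10} D(W)={3,4,6,7,8,10}: Y {5,8,10}->{5,8}; W {3,4,6,7,8,10}->{6,7,8,10}
Constraint 4 (Y != X) on D(Y)={5,8} D(X)={4,5,9}: no change
So after all 4 constraints: D(W) = {6,7,8,10}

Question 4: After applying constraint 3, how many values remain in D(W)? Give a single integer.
Answer: 4

Derivation:
Constraint 1 (X != Y) on D(X)={4,5,9,10} D(Y)={3,5,8,10}: no change
Constraint 2 (X < Y) on D(X)={4,5,9,10} D(Y)={3,5,8,10}: X {4,5,9,10}->{4,5,9}; Y {3,5,8,10}->{5,8,10}
Constraint 3 (Y < W) on D(Y)={5,8,10} D(W)={3,4,6,7,8,10}: Y {5,8,10}->{5,8}; W {3,4,6,7,8,10}->{6,7,8,10}
So after constraint 3: D(W)={6,7,8,10}, size = 4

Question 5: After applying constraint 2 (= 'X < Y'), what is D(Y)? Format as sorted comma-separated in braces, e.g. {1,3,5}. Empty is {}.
Answer: {5,8,10}

Derivation:
Constraint 1 (X != Y) on D(X)={4,5,9,10} D(Y)={3,5,8,10}: no change
Constraint 2 (X < Y) on D(X)={4,5,9,10} D(Y)={3,5,8,10}: X {4,5,9,10}->{4,5,9}; Y {3,5,8,10}->{5,8,10}
So after constraint 2: D(Y) = {5,8,10}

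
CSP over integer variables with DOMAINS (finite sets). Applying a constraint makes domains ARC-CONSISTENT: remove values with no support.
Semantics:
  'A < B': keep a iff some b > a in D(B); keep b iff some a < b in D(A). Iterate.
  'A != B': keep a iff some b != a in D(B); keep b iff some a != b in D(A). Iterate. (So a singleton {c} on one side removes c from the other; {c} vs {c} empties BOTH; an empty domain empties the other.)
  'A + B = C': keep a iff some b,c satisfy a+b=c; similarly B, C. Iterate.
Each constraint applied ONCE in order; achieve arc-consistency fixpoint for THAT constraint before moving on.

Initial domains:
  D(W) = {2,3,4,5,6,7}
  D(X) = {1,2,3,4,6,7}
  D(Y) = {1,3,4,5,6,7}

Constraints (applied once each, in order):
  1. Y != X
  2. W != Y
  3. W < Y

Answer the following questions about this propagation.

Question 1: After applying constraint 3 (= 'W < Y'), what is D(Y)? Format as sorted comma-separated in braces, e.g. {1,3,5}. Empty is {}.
Answer: {3,4,5,6,7}

Derivation:
Constraint 1 (Y != X) on D(Y)={1,3,4,5,6,7} D(X)={1,2,3,4,6,7}: no change
Constraint 2 (W != Y) on D(W)={2,3,4,5,6,7} D(Y)={1,3,4,5,6,7}: no change
Constraint 3 (W < Y) on D(W)={2,3,4,5,6,7} D(Y)={1,3,4,5,6,7}: W {2,3,4,5,6,7}->{2,3,4,5,6}; Y {1,3,4,5,6,7}->{3,4,5,6,7}
So after constraint 3: D(Y) = {3,4,5,6,7}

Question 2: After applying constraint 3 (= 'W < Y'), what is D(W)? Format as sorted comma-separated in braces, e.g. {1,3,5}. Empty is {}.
Answer: {2,3,4,5,6}

Derivation:
Constraint 1 (Y != X) on D(Y)={1,3,4,5,6,7} D(X)={1,2,3,4,6,7}: no change
Constraint 2 (W != Y) on D(W)={2,3,4,5,6,7} D(Y)={1,3,4,5,6,7}: no change
Constraint 3 (W < Y) on D(W)={2,3,4,5,6,7} D(Y)={1,3,4,5,6,7}: W {2,3,4,5,6,7}->{2,3,4,5,6}; Y {1,3,4,5,6,7}->{3,4,5,6,7}
So after constraint 3: D(W) = {2,3,4,5,6}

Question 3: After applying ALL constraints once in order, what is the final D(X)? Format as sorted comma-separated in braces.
Answer: {1,2,3,4,6,7}

Derivation:
Constraint 1 (Y != X) on D(Y)={1,3,4,5,6,7} D(X)={1,2,3,4,6,7}: no change
Constraint 2 (W != Y) on D(W)={2,3,4,5,6,7} D(Y)={1,3,4,5,6,7}: no change
Constraint 3 (W < Y) on D(W)={2,3,4,5,6,7} D(Y)={1,3,4,5,6,7}: W {2,3,4,5,6,7}->{2,3,4,5,6}; Y {1,3,4,5,6,7}->{3,4,5,6,7}
So after all 3 constraints: D(X) = {1,2,3,4,6,7}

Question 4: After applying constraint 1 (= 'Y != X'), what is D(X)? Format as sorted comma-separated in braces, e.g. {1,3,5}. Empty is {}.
Answer: {1,2,3,4,6,7}

Derivation:
Constraint 1 (Y != X) on D(Y)={1,3,4,5,6,7} D(X)={1,2,3,4,6,7}: no change
So after constraint 1: D(X) = {1,2,3,4,6,7}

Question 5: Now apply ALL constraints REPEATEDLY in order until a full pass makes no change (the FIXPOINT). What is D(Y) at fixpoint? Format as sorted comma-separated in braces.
Answer: {3,4,5,6,7}

Derivation:
pass 0 (initial): D(Y)={1,3,4,5,6,7}
pass 1: W {2,3,4,5,6,7}->{2,3,4,5,6}; Y {1,3,4,5,6,7}->{3,4,5,6,7}
pass 2: no change
Fixpoint after 2 passes: D(Y) = {3,4,5,6,7}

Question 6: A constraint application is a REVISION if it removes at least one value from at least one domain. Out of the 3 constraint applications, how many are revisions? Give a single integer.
Answer: 1

Derivation:
Constraint 1 (Y != X) on D(Y)={1,3,4,5,6,7} D(X)={1,2,3,4,6,7}: no change => not a revision
Constraint 2 (W != Y) on D(W)={2,3,4,5,6,7} D(Y)={1,3,4,5,6,7}: no change => not a revision
Constraint 3 (W < Y) on D(W)={2,3,4,5,6,7} D(Y)={1,3,4,5,6,7}: W {2,3,4,5,6,7}->{2,3,4,5,6}; Y {1,3,4,5,6,7}->{3,4,5,6,7} => REVISION
Total revisions = 1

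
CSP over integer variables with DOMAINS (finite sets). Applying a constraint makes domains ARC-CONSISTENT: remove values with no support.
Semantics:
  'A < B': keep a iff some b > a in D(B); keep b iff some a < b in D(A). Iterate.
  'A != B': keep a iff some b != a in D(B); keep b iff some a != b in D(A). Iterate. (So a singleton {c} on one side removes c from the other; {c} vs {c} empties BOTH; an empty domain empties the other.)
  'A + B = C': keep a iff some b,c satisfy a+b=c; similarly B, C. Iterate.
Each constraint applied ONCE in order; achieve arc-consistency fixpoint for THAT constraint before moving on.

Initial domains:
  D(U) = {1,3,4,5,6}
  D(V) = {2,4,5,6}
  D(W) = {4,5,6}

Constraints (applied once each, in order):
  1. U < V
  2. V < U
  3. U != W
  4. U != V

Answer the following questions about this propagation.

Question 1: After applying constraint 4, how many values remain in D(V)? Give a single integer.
Constraint 1 (U < V) on D(U)={1,3,4,5,6} D(V)={2,4,5,6}: U {1,3,4,5,6}->{1,3,4,5}
Constraint 2 (V < U) on D(V)={2,4,5,6} D(U)={1,3,4,5}: V {2,4,5,6}->{2,4}; U {1,3,4,5}->{3,4,5}
Constraint 3 (U != W) on D(U)={3,4,5} D(W)={4,5,6}: no change
Constraint 4 (U != V) on D(U)={3,4,5} D(V)={2,4}: no change
So after constraint 4: D(V)={2,4}, size = 2

Answer: 2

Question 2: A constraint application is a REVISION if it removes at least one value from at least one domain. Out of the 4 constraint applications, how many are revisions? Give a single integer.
Answer: 2

Derivation:
Constraint 1 (U < V) on D(U)={1,3,4,5,6} D(V)={2,4,5,6}: U {1,3,4,5,6}->{1,3,4,5} => REVISION
Constraint 2 (V < U) on D(V)={2,4,5,6} D(U)={1,3,4,5}: V {2,4,5,6}->{2,4}; U {1,3,4,5}->{3,4,5} => REVISION
Constraint 3 (U != W) on D(U)={3,4,5} D(W)={4,5,6}: no change => not a revision
Constraint 4 (U != V) on D(U)={3,4,5} D(V)={2,4}: no change => not a revision
Total revisions = 2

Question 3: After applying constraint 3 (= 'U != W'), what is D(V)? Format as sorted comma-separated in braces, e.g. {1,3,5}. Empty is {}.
Answer: {2,4}

Derivation:
Constraint 1 (U < V) on D(U)={1,3,4,5,6} D(V)={2,4,5,6}: U {1,3,4,5,6}->{1,3,4,5}
Constraint 2 (V < U) on D(V)={2,4,5,6} D(U)={1,3,4,5}: V {2,4,5,6}->{2,4}; U {1,3,4,5}->{3,4,5}
Constraint 3 (U != W) on D(U)={3,4,5} D(W)={4,5,6}: no change
So after constraint 3: D(V) = {2,4}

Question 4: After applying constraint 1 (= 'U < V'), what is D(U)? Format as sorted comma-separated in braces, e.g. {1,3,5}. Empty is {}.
Answer: {1,3,4,5}

Derivation:
Constraint 1 (U < V) on D(U)={1,3,4,5,6} D(V)={2,4,5,6}: U {1,3,4,5,6}->{1,3,4,5}
So after constraint 1: D(U) = {1,3,4,5}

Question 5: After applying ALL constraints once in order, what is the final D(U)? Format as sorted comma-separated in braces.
Answer: {3,4,5}

Derivation:
Constraint 1 (U < V) on D(U)={1,3,4,5,6} D(V)={2,4,5,6}: U {1,3,4,5,6}->{1,3,4,5}
Constraint 2 (V < U) on D(V)={2,4,5,6} D(U)={1,3,4,5}: V {2,4,5,6}->{2,4}; U {1,3,4,5}->{3,4,5}
Constraint 3 (U != W) on D(U)={3,4,5} D(W)={4,5,6}: no change
Constraint 4 (U != V) on D(U)={3,4,5} D(V)={2,4}: no change
So after all 4 constraints: D(U) = {3,4,5}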